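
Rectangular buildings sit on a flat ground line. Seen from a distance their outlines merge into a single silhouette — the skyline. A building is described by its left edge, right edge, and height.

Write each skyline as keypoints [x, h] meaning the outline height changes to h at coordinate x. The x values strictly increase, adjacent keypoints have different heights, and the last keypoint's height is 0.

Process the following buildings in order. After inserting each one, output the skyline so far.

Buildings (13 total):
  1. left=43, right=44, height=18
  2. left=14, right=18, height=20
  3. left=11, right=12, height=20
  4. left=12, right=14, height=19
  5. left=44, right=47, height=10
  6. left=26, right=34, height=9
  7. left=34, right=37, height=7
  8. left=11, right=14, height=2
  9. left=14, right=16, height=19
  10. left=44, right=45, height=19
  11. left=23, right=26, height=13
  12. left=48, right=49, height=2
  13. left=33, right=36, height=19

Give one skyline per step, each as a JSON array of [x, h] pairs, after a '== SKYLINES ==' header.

== SKYLINES ==
[[43,18],[44,0]]
[[14,20],[18,0],[43,18],[44,0]]
[[11,20],[12,0],[14,20],[18,0],[43,18],[44,0]]
[[11,20],[12,19],[14,20],[18,0],[43,18],[44,0]]
[[11,20],[12,19],[14,20],[18,0],[43,18],[44,10],[47,0]]
[[11,20],[12,19],[14,20],[18,0],[26,9],[34,0],[43,18],[44,10],[47,0]]
[[11,20],[12,19],[14,20],[18,0],[26,9],[34,7],[37,0],[43,18],[44,10],[47,0]]
[[11,20],[12,19],[14,20],[18,0],[26,9],[34,7],[37,0],[43,18],[44,10],[47,0]]
[[11,20],[12,19],[14,20],[18,0],[26,9],[34,7],[37,0],[43,18],[44,10],[47,0]]
[[11,20],[12,19],[14,20],[18,0],[26,9],[34,7],[37,0],[43,18],[44,19],[45,10],[47,0]]
[[11,20],[12,19],[14,20],[18,0],[23,13],[26,9],[34,7],[37,0],[43,18],[44,19],[45,10],[47,0]]
[[11,20],[12,19],[14,20],[18,0],[23,13],[26,9],[34,7],[37,0],[43,18],[44,19],[45,10],[47,0],[48,2],[49,0]]
[[11,20],[12,19],[14,20],[18,0],[23,13],[26,9],[33,19],[36,7],[37,0],[43,18],[44,19],[45,10],[47,0],[48,2],[49,0]]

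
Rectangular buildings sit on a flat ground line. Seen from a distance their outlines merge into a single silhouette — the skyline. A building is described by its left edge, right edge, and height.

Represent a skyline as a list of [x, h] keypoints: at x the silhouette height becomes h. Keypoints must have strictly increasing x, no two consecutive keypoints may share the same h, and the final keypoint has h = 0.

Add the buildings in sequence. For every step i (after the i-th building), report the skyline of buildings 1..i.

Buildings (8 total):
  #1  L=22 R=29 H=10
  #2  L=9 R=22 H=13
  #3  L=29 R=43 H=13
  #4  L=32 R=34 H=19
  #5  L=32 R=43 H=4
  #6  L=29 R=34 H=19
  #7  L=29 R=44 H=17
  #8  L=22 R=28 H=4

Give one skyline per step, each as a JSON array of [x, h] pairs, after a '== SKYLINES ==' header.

== SKYLINES ==
[[22,10],[29,0]]
[[9,13],[22,10],[29,0]]
[[9,13],[22,10],[29,13],[43,0]]
[[9,13],[22,10],[29,13],[32,19],[34,13],[43,0]]
[[9,13],[22,10],[29,13],[32,19],[34,13],[43,0]]
[[9,13],[22,10],[29,19],[34,13],[43,0]]
[[9,13],[22,10],[29,19],[34,17],[44,0]]
[[9,13],[22,10],[29,19],[34,17],[44,0]]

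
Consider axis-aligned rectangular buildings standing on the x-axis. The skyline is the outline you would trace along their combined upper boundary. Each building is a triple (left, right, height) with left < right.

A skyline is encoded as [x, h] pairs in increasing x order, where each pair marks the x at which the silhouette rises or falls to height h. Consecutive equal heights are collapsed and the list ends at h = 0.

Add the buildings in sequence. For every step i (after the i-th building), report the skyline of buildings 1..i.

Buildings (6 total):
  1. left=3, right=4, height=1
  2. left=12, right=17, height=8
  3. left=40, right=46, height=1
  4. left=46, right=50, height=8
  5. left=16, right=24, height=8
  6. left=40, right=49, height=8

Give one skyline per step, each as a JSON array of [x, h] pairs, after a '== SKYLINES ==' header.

== SKYLINES ==
[[3,1],[4,0]]
[[3,1],[4,0],[12,8],[17,0]]
[[3,1],[4,0],[12,8],[17,0],[40,1],[46,0]]
[[3,1],[4,0],[12,8],[17,0],[40,1],[46,8],[50,0]]
[[3,1],[4,0],[12,8],[24,0],[40,1],[46,8],[50,0]]
[[3,1],[4,0],[12,8],[24,0],[40,8],[50,0]]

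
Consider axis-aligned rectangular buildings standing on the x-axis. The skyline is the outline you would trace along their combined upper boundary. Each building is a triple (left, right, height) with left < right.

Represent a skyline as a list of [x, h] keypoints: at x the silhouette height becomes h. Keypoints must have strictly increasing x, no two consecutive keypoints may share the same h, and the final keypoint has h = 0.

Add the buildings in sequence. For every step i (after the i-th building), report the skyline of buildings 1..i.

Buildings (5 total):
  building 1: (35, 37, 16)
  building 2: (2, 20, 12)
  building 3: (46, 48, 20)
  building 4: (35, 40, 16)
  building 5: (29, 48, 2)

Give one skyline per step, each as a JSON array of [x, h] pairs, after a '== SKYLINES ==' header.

== SKYLINES ==
[[35,16],[37,0]]
[[2,12],[20,0],[35,16],[37,0]]
[[2,12],[20,0],[35,16],[37,0],[46,20],[48,0]]
[[2,12],[20,0],[35,16],[40,0],[46,20],[48,0]]
[[2,12],[20,0],[29,2],[35,16],[40,2],[46,20],[48,0]]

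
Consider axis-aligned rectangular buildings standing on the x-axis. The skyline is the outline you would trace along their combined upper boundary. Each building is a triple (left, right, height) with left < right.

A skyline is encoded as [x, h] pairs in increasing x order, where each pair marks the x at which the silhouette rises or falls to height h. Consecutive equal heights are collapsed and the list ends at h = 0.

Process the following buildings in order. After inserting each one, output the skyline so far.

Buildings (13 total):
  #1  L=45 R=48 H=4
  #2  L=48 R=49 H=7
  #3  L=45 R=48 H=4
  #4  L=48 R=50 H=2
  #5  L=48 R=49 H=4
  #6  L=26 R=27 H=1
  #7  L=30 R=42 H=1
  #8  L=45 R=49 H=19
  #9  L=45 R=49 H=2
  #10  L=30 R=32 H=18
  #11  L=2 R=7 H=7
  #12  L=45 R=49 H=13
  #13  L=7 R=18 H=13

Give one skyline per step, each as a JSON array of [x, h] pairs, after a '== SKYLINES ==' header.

== SKYLINES ==
[[45,4],[48,0]]
[[45,4],[48,7],[49,0]]
[[45,4],[48,7],[49,0]]
[[45,4],[48,7],[49,2],[50,0]]
[[45,4],[48,7],[49,2],[50,0]]
[[26,1],[27,0],[45,4],[48,7],[49,2],[50,0]]
[[26,1],[27,0],[30,1],[42,0],[45,4],[48,7],[49,2],[50,0]]
[[26,1],[27,0],[30,1],[42,0],[45,19],[49,2],[50,0]]
[[26,1],[27,0],[30,1],[42,0],[45,19],[49,2],[50,0]]
[[26,1],[27,0],[30,18],[32,1],[42,0],[45,19],[49,2],[50,0]]
[[2,7],[7,0],[26,1],[27,0],[30,18],[32,1],[42,0],[45,19],[49,2],[50,0]]
[[2,7],[7,0],[26,1],[27,0],[30,18],[32,1],[42,0],[45,19],[49,2],[50,0]]
[[2,7],[7,13],[18,0],[26,1],[27,0],[30,18],[32,1],[42,0],[45,19],[49,2],[50,0]]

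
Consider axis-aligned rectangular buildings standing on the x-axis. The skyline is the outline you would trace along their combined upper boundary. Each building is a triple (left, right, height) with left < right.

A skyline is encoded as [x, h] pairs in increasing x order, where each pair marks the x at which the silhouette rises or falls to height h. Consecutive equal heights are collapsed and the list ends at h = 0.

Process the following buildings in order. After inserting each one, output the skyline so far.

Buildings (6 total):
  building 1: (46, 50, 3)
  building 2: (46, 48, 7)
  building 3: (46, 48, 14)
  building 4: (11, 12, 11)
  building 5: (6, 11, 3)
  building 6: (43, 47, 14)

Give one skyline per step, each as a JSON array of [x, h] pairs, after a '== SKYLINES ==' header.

== SKYLINES ==
[[46,3],[50,0]]
[[46,7],[48,3],[50,0]]
[[46,14],[48,3],[50,0]]
[[11,11],[12,0],[46,14],[48,3],[50,0]]
[[6,3],[11,11],[12,0],[46,14],[48,3],[50,0]]
[[6,3],[11,11],[12,0],[43,14],[48,3],[50,0]]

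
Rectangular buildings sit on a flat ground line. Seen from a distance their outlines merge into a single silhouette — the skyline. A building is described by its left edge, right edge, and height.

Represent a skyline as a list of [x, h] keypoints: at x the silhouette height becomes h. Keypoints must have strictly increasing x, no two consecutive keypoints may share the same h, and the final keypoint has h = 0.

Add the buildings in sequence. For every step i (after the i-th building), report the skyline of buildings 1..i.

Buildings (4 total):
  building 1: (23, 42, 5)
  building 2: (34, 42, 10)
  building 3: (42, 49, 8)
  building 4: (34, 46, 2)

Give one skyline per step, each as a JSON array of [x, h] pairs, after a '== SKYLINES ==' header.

== SKYLINES ==
[[23,5],[42,0]]
[[23,5],[34,10],[42,0]]
[[23,5],[34,10],[42,8],[49,0]]
[[23,5],[34,10],[42,8],[49,0]]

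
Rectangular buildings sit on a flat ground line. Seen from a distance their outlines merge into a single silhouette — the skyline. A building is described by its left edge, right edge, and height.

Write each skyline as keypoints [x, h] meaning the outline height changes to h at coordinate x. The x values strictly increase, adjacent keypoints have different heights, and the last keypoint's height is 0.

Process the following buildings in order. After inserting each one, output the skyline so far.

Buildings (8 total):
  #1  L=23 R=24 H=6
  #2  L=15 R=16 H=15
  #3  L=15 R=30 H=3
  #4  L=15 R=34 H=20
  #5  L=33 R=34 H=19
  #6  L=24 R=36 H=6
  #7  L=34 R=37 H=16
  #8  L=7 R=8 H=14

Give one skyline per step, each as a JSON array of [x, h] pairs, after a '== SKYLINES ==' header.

== SKYLINES ==
[[23,6],[24,0]]
[[15,15],[16,0],[23,6],[24,0]]
[[15,15],[16,3],[23,6],[24,3],[30,0]]
[[15,20],[34,0]]
[[15,20],[34,0]]
[[15,20],[34,6],[36,0]]
[[15,20],[34,16],[37,0]]
[[7,14],[8,0],[15,20],[34,16],[37,0]]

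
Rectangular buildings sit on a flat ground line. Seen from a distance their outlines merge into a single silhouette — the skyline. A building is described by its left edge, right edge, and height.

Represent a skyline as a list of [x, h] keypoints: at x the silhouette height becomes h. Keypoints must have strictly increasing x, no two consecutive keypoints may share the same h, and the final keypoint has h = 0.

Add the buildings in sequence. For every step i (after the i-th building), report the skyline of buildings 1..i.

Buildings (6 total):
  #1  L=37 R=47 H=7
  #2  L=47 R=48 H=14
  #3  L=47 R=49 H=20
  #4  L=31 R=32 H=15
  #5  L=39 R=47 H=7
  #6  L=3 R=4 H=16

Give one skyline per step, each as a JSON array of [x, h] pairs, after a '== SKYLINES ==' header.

== SKYLINES ==
[[37,7],[47,0]]
[[37,7],[47,14],[48,0]]
[[37,7],[47,20],[49,0]]
[[31,15],[32,0],[37,7],[47,20],[49,0]]
[[31,15],[32,0],[37,7],[47,20],[49,0]]
[[3,16],[4,0],[31,15],[32,0],[37,7],[47,20],[49,0]]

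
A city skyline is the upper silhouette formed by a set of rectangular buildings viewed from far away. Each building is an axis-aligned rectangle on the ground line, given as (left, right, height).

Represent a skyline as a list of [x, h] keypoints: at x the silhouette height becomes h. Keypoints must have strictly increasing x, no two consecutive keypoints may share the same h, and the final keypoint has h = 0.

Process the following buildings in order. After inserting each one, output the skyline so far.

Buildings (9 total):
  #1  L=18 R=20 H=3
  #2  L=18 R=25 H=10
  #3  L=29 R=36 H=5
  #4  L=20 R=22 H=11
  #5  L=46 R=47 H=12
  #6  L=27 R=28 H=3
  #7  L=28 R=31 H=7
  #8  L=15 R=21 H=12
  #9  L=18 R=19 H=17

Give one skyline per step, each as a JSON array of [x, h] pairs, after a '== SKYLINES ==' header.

== SKYLINES ==
[[18,3],[20,0]]
[[18,10],[25,0]]
[[18,10],[25,0],[29,5],[36,0]]
[[18,10],[20,11],[22,10],[25,0],[29,5],[36,0]]
[[18,10],[20,11],[22,10],[25,0],[29,5],[36,0],[46,12],[47,0]]
[[18,10],[20,11],[22,10],[25,0],[27,3],[28,0],[29,5],[36,0],[46,12],[47,0]]
[[18,10],[20,11],[22,10],[25,0],[27,3],[28,7],[31,5],[36,0],[46,12],[47,0]]
[[15,12],[21,11],[22,10],[25,0],[27,3],[28,7],[31,5],[36,0],[46,12],[47,0]]
[[15,12],[18,17],[19,12],[21,11],[22,10],[25,0],[27,3],[28,7],[31,5],[36,0],[46,12],[47,0]]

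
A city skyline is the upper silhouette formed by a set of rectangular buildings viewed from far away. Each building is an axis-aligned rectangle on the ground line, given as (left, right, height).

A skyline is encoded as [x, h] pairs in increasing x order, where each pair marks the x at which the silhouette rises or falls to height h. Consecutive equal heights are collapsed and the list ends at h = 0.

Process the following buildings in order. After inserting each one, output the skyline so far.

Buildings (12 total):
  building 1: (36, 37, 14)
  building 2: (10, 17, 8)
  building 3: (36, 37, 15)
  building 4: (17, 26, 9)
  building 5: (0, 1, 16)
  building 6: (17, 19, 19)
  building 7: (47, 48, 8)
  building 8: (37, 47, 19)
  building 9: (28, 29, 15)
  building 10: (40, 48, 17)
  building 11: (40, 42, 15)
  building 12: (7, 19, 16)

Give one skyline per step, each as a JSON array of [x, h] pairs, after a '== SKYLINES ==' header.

== SKYLINES ==
[[36,14],[37,0]]
[[10,8],[17,0],[36,14],[37,0]]
[[10,8],[17,0],[36,15],[37,0]]
[[10,8],[17,9],[26,0],[36,15],[37,0]]
[[0,16],[1,0],[10,8],[17,9],[26,0],[36,15],[37,0]]
[[0,16],[1,0],[10,8],[17,19],[19,9],[26,0],[36,15],[37,0]]
[[0,16],[1,0],[10,8],[17,19],[19,9],[26,0],[36,15],[37,0],[47,8],[48,0]]
[[0,16],[1,0],[10,8],[17,19],[19,9],[26,0],[36,15],[37,19],[47,8],[48,0]]
[[0,16],[1,0],[10,8],[17,19],[19,9],[26,0],[28,15],[29,0],[36,15],[37,19],[47,8],[48,0]]
[[0,16],[1,0],[10,8],[17,19],[19,9],[26,0],[28,15],[29,0],[36,15],[37,19],[47,17],[48,0]]
[[0,16],[1,0],[10,8],[17,19],[19,9],[26,0],[28,15],[29,0],[36,15],[37,19],[47,17],[48,0]]
[[0,16],[1,0],[7,16],[17,19],[19,9],[26,0],[28,15],[29,0],[36,15],[37,19],[47,17],[48,0]]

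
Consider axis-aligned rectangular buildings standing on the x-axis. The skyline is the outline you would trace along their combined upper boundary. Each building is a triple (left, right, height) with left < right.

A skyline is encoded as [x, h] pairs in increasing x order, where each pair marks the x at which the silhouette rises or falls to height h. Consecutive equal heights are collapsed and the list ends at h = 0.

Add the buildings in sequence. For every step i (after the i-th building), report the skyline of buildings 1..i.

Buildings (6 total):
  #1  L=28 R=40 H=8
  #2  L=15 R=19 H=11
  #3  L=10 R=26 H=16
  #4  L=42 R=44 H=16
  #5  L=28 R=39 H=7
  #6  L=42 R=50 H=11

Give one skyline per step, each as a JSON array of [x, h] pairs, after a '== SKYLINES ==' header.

== SKYLINES ==
[[28,8],[40,0]]
[[15,11],[19,0],[28,8],[40,0]]
[[10,16],[26,0],[28,8],[40,0]]
[[10,16],[26,0],[28,8],[40,0],[42,16],[44,0]]
[[10,16],[26,0],[28,8],[40,0],[42,16],[44,0]]
[[10,16],[26,0],[28,8],[40,0],[42,16],[44,11],[50,0]]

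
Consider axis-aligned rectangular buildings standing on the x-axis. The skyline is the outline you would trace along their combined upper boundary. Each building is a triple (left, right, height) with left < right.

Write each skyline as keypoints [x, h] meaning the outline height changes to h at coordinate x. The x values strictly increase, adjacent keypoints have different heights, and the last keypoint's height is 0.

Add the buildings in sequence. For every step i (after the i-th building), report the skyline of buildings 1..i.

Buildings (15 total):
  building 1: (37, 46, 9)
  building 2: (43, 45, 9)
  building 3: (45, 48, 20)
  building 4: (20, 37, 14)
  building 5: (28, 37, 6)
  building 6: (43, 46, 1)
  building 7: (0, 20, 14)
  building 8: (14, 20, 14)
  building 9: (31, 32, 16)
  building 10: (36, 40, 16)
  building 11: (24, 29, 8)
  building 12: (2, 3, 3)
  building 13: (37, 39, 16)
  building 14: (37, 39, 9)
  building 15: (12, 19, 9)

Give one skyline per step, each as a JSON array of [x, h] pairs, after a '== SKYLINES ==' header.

== SKYLINES ==
[[37,9],[46,0]]
[[37,9],[46,0]]
[[37,9],[45,20],[48,0]]
[[20,14],[37,9],[45,20],[48,0]]
[[20,14],[37,9],[45,20],[48,0]]
[[20,14],[37,9],[45,20],[48,0]]
[[0,14],[37,9],[45,20],[48,0]]
[[0,14],[37,9],[45,20],[48,0]]
[[0,14],[31,16],[32,14],[37,9],[45,20],[48,0]]
[[0,14],[31,16],[32,14],[36,16],[40,9],[45,20],[48,0]]
[[0,14],[31,16],[32,14],[36,16],[40,9],[45,20],[48,0]]
[[0,14],[31,16],[32,14],[36,16],[40,9],[45,20],[48,0]]
[[0,14],[31,16],[32,14],[36,16],[40,9],[45,20],[48,0]]
[[0,14],[31,16],[32,14],[36,16],[40,9],[45,20],[48,0]]
[[0,14],[31,16],[32,14],[36,16],[40,9],[45,20],[48,0]]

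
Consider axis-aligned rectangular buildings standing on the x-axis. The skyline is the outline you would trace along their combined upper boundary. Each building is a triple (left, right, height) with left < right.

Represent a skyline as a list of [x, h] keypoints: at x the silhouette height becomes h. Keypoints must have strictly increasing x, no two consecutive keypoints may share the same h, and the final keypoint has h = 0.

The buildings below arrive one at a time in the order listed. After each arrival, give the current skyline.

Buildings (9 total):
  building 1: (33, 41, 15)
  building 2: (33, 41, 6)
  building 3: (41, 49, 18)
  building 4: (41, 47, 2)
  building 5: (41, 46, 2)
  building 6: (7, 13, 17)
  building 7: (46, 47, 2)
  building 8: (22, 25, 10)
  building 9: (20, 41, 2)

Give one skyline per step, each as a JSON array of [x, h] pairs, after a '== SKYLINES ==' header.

== SKYLINES ==
[[33,15],[41,0]]
[[33,15],[41,0]]
[[33,15],[41,18],[49,0]]
[[33,15],[41,18],[49,0]]
[[33,15],[41,18],[49,0]]
[[7,17],[13,0],[33,15],[41,18],[49,0]]
[[7,17],[13,0],[33,15],[41,18],[49,0]]
[[7,17],[13,0],[22,10],[25,0],[33,15],[41,18],[49,0]]
[[7,17],[13,0],[20,2],[22,10],[25,2],[33,15],[41,18],[49,0]]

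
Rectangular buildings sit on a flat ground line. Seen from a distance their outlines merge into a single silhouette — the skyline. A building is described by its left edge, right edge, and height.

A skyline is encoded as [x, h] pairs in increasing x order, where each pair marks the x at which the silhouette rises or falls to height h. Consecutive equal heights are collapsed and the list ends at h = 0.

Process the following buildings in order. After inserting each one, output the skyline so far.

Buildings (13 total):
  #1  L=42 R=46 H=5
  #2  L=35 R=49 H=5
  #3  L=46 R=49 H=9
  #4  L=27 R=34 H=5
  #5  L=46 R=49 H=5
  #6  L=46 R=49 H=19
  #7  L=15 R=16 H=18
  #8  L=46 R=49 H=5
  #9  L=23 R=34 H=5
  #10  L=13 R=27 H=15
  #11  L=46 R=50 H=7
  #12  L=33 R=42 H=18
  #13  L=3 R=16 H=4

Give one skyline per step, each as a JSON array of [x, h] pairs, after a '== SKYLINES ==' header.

== SKYLINES ==
[[42,5],[46,0]]
[[35,5],[49,0]]
[[35,5],[46,9],[49,0]]
[[27,5],[34,0],[35,5],[46,9],[49,0]]
[[27,5],[34,0],[35,5],[46,9],[49,0]]
[[27,5],[34,0],[35,5],[46,19],[49,0]]
[[15,18],[16,0],[27,5],[34,0],[35,5],[46,19],[49,0]]
[[15,18],[16,0],[27,5],[34,0],[35,5],[46,19],[49,0]]
[[15,18],[16,0],[23,5],[34,0],[35,5],[46,19],[49,0]]
[[13,15],[15,18],[16,15],[27,5],[34,0],[35,5],[46,19],[49,0]]
[[13,15],[15,18],[16,15],[27,5],[34,0],[35,5],[46,19],[49,7],[50,0]]
[[13,15],[15,18],[16,15],[27,5],[33,18],[42,5],[46,19],[49,7],[50,0]]
[[3,4],[13,15],[15,18],[16,15],[27,5],[33,18],[42,5],[46,19],[49,7],[50,0]]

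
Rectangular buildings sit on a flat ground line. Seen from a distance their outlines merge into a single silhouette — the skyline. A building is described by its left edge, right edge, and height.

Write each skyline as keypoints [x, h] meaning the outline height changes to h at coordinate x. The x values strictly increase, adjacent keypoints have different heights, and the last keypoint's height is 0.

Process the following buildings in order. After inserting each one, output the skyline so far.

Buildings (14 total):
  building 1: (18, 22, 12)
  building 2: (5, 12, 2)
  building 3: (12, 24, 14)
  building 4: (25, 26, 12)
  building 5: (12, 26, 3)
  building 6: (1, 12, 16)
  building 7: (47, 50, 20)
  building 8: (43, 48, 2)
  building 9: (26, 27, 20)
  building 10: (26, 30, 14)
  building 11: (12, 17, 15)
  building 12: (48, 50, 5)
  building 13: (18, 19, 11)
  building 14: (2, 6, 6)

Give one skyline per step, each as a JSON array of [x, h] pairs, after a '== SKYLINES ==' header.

== SKYLINES ==
[[18,12],[22,0]]
[[5,2],[12,0],[18,12],[22,0]]
[[5,2],[12,14],[24,0]]
[[5,2],[12,14],[24,0],[25,12],[26,0]]
[[5,2],[12,14],[24,3],[25,12],[26,0]]
[[1,16],[12,14],[24,3],[25,12],[26,0]]
[[1,16],[12,14],[24,3],[25,12],[26,0],[47,20],[50,0]]
[[1,16],[12,14],[24,3],[25,12],[26,0],[43,2],[47,20],[50,0]]
[[1,16],[12,14],[24,3],[25,12],[26,20],[27,0],[43,2],[47,20],[50,0]]
[[1,16],[12,14],[24,3],[25,12],[26,20],[27,14],[30,0],[43,2],[47,20],[50,0]]
[[1,16],[12,15],[17,14],[24,3],[25,12],[26,20],[27,14],[30,0],[43,2],[47,20],[50,0]]
[[1,16],[12,15],[17,14],[24,3],[25,12],[26,20],[27,14],[30,0],[43,2],[47,20],[50,0]]
[[1,16],[12,15],[17,14],[24,3],[25,12],[26,20],[27,14],[30,0],[43,2],[47,20],[50,0]]
[[1,16],[12,15],[17,14],[24,3],[25,12],[26,20],[27,14],[30,0],[43,2],[47,20],[50,0]]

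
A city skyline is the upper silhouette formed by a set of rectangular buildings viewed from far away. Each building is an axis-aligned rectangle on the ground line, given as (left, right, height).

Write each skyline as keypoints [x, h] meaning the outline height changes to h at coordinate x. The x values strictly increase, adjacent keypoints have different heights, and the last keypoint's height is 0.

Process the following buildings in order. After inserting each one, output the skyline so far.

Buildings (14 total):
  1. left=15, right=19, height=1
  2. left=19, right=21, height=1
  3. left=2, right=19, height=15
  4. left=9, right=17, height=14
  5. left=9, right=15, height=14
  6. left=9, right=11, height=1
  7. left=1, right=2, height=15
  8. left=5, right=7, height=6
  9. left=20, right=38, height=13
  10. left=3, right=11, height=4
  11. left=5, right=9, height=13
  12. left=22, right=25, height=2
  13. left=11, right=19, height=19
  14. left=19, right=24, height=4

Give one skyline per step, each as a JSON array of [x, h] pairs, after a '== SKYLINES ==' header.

== SKYLINES ==
[[15,1],[19,0]]
[[15,1],[21,0]]
[[2,15],[19,1],[21,0]]
[[2,15],[19,1],[21,0]]
[[2,15],[19,1],[21,0]]
[[2,15],[19,1],[21,0]]
[[1,15],[19,1],[21,0]]
[[1,15],[19,1],[21,0]]
[[1,15],[19,1],[20,13],[38,0]]
[[1,15],[19,1],[20,13],[38,0]]
[[1,15],[19,1],[20,13],[38,0]]
[[1,15],[19,1],[20,13],[38,0]]
[[1,15],[11,19],[19,1],[20,13],[38,0]]
[[1,15],[11,19],[19,4],[20,13],[38,0]]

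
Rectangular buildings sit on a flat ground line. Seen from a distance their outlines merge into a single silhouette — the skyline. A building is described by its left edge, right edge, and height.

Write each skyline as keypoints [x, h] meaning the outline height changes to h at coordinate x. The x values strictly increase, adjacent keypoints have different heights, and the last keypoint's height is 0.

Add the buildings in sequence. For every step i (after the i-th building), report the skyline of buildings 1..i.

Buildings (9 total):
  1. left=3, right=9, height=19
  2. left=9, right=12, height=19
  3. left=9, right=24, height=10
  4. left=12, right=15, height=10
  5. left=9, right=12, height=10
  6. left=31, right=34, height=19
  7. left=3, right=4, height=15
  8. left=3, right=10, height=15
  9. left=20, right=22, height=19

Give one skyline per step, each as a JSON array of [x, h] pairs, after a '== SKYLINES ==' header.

== SKYLINES ==
[[3,19],[9,0]]
[[3,19],[12,0]]
[[3,19],[12,10],[24,0]]
[[3,19],[12,10],[24,0]]
[[3,19],[12,10],[24,0]]
[[3,19],[12,10],[24,0],[31,19],[34,0]]
[[3,19],[12,10],[24,0],[31,19],[34,0]]
[[3,19],[12,10],[24,0],[31,19],[34,0]]
[[3,19],[12,10],[20,19],[22,10],[24,0],[31,19],[34,0]]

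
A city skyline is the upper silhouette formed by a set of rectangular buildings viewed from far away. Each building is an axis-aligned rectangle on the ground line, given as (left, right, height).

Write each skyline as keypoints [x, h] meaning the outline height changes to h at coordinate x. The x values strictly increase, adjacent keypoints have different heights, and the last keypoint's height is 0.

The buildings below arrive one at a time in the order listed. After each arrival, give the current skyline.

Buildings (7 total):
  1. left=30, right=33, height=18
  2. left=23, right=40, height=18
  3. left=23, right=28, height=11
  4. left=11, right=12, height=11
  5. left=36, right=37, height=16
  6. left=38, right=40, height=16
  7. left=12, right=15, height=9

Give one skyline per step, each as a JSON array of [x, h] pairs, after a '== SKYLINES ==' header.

== SKYLINES ==
[[30,18],[33,0]]
[[23,18],[40,0]]
[[23,18],[40,0]]
[[11,11],[12,0],[23,18],[40,0]]
[[11,11],[12,0],[23,18],[40,0]]
[[11,11],[12,0],[23,18],[40,0]]
[[11,11],[12,9],[15,0],[23,18],[40,0]]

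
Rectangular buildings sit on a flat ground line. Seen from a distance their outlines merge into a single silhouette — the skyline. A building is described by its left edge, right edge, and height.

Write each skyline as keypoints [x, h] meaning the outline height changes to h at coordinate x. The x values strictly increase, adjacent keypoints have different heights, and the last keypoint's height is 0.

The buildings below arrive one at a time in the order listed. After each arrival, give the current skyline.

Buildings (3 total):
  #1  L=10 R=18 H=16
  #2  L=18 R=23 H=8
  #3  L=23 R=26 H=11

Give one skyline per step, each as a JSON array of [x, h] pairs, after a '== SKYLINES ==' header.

== SKYLINES ==
[[10,16],[18,0]]
[[10,16],[18,8],[23,0]]
[[10,16],[18,8],[23,11],[26,0]]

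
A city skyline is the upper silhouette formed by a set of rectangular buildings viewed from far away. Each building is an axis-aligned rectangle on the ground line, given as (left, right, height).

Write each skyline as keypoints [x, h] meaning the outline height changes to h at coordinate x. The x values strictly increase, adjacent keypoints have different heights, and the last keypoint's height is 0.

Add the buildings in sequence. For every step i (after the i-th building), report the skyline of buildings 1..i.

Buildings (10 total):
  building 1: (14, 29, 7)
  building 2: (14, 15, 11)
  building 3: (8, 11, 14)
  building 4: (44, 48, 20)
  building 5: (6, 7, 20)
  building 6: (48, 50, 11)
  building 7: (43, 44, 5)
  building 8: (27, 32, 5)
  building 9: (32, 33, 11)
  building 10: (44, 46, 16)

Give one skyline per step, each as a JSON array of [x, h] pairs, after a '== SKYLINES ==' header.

== SKYLINES ==
[[14,7],[29,0]]
[[14,11],[15,7],[29,0]]
[[8,14],[11,0],[14,11],[15,7],[29,0]]
[[8,14],[11,0],[14,11],[15,7],[29,0],[44,20],[48,0]]
[[6,20],[7,0],[8,14],[11,0],[14,11],[15,7],[29,0],[44,20],[48,0]]
[[6,20],[7,0],[8,14],[11,0],[14,11],[15,7],[29,0],[44,20],[48,11],[50,0]]
[[6,20],[7,0],[8,14],[11,0],[14,11],[15,7],[29,0],[43,5],[44,20],[48,11],[50,0]]
[[6,20],[7,0],[8,14],[11,0],[14,11],[15,7],[29,5],[32,0],[43,5],[44,20],[48,11],[50,0]]
[[6,20],[7,0],[8,14],[11,0],[14,11],[15,7],[29,5],[32,11],[33,0],[43,5],[44,20],[48,11],[50,0]]
[[6,20],[7,0],[8,14],[11,0],[14,11],[15,7],[29,5],[32,11],[33,0],[43,5],[44,20],[48,11],[50,0]]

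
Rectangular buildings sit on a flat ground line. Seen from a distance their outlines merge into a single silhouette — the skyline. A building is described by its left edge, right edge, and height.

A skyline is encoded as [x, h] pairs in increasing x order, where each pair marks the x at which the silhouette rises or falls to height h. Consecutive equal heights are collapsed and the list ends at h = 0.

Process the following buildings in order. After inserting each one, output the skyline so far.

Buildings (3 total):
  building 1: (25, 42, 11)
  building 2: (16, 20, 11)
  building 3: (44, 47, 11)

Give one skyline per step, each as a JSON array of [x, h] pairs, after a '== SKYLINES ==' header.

== SKYLINES ==
[[25,11],[42,0]]
[[16,11],[20,0],[25,11],[42,0]]
[[16,11],[20,0],[25,11],[42,0],[44,11],[47,0]]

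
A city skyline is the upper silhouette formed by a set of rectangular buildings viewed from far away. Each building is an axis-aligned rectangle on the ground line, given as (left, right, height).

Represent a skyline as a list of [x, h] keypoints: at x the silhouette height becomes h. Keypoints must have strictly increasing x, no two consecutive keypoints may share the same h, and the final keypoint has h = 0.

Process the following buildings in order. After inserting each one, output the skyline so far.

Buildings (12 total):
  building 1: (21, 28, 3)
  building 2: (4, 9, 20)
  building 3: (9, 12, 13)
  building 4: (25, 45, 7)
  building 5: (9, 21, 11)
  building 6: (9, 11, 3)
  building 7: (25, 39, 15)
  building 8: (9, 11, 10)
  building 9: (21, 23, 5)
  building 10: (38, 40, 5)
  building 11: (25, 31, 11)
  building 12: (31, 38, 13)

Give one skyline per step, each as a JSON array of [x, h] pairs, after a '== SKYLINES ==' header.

== SKYLINES ==
[[21,3],[28,0]]
[[4,20],[9,0],[21,3],[28,0]]
[[4,20],[9,13],[12,0],[21,3],[28,0]]
[[4,20],[9,13],[12,0],[21,3],[25,7],[45,0]]
[[4,20],[9,13],[12,11],[21,3],[25,7],[45,0]]
[[4,20],[9,13],[12,11],[21,3],[25,7],[45,0]]
[[4,20],[9,13],[12,11],[21,3],[25,15],[39,7],[45,0]]
[[4,20],[9,13],[12,11],[21,3],[25,15],[39,7],[45,0]]
[[4,20],[9,13],[12,11],[21,5],[23,3],[25,15],[39,7],[45,0]]
[[4,20],[9,13],[12,11],[21,5],[23,3],[25,15],[39,7],[45,0]]
[[4,20],[9,13],[12,11],[21,5],[23,3],[25,15],[39,7],[45,0]]
[[4,20],[9,13],[12,11],[21,5],[23,3],[25,15],[39,7],[45,0]]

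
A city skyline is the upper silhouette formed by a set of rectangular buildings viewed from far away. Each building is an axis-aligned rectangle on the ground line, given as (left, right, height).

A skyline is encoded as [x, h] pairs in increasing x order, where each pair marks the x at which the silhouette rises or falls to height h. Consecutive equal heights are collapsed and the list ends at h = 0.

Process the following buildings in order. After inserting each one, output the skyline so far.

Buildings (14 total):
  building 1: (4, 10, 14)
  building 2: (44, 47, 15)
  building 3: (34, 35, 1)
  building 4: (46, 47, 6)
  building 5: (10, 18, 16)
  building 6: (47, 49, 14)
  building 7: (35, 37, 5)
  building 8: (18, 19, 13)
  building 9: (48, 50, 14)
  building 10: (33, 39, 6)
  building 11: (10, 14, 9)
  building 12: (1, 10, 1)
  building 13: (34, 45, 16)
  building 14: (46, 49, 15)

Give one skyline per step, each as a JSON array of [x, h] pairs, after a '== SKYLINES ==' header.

== SKYLINES ==
[[4,14],[10,0]]
[[4,14],[10,0],[44,15],[47,0]]
[[4,14],[10,0],[34,1],[35,0],[44,15],[47,0]]
[[4,14],[10,0],[34,1],[35,0],[44,15],[47,0]]
[[4,14],[10,16],[18,0],[34,1],[35,0],[44,15],[47,0]]
[[4,14],[10,16],[18,0],[34,1],[35,0],[44,15],[47,14],[49,0]]
[[4,14],[10,16],[18,0],[34,1],[35,5],[37,0],[44,15],[47,14],[49,0]]
[[4,14],[10,16],[18,13],[19,0],[34,1],[35,5],[37,0],[44,15],[47,14],[49,0]]
[[4,14],[10,16],[18,13],[19,0],[34,1],[35,5],[37,0],[44,15],[47,14],[50,0]]
[[4,14],[10,16],[18,13],[19,0],[33,6],[39,0],[44,15],[47,14],[50,0]]
[[4,14],[10,16],[18,13],[19,0],[33,6],[39,0],[44,15],[47,14],[50,0]]
[[1,1],[4,14],[10,16],[18,13],[19,0],[33,6],[39,0],[44,15],[47,14],[50,0]]
[[1,1],[4,14],[10,16],[18,13],[19,0],[33,6],[34,16],[45,15],[47,14],[50,0]]
[[1,1],[4,14],[10,16],[18,13],[19,0],[33,6],[34,16],[45,15],[49,14],[50,0]]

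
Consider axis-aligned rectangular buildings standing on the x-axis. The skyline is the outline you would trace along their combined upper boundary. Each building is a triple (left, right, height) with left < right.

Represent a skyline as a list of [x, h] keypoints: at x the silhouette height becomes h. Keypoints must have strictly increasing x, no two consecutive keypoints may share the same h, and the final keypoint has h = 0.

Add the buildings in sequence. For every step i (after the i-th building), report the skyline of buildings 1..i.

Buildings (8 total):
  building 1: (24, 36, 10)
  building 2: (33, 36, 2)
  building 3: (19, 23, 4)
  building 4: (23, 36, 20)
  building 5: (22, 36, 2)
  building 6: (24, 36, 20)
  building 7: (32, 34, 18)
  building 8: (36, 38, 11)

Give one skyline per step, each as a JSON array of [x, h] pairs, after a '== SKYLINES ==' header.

== SKYLINES ==
[[24,10],[36,0]]
[[24,10],[36,0]]
[[19,4],[23,0],[24,10],[36,0]]
[[19,4],[23,20],[36,0]]
[[19,4],[23,20],[36,0]]
[[19,4],[23,20],[36,0]]
[[19,4],[23,20],[36,0]]
[[19,4],[23,20],[36,11],[38,0]]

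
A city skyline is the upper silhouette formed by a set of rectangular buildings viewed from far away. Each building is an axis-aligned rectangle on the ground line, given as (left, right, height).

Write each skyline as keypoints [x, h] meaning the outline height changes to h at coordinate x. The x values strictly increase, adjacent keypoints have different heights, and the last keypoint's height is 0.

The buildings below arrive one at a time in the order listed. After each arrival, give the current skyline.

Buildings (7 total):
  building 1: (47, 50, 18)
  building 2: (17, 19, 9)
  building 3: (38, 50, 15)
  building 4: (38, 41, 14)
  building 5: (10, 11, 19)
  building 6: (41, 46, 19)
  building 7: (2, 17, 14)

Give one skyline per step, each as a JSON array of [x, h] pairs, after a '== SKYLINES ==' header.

== SKYLINES ==
[[47,18],[50,0]]
[[17,9],[19,0],[47,18],[50,0]]
[[17,9],[19,0],[38,15],[47,18],[50,0]]
[[17,9],[19,0],[38,15],[47,18],[50,0]]
[[10,19],[11,0],[17,9],[19,0],[38,15],[47,18],[50,0]]
[[10,19],[11,0],[17,9],[19,0],[38,15],[41,19],[46,15],[47,18],[50,0]]
[[2,14],[10,19],[11,14],[17,9],[19,0],[38,15],[41,19],[46,15],[47,18],[50,0]]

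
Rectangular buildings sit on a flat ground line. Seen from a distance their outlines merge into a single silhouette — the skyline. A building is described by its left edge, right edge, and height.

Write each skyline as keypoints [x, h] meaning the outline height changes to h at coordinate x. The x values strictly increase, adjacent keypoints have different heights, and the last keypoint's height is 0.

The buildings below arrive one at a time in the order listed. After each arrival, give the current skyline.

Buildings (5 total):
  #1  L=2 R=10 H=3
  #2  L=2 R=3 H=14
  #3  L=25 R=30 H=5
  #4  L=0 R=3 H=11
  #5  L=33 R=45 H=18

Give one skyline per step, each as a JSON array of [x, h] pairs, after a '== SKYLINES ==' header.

== SKYLINES ==
[[2,3],[10,0]]
[[2,14],[3,3],[10,0]]
[[2,14],[3,3],[10,0],[25,5],[30,0]]
[[0,11],[2,14],[3,3],[10,0],[25,5],[30,0]]
[[0,11],[2,14],[3,3],[10,0],[25,5],[30,0],[33,18],[45,0]]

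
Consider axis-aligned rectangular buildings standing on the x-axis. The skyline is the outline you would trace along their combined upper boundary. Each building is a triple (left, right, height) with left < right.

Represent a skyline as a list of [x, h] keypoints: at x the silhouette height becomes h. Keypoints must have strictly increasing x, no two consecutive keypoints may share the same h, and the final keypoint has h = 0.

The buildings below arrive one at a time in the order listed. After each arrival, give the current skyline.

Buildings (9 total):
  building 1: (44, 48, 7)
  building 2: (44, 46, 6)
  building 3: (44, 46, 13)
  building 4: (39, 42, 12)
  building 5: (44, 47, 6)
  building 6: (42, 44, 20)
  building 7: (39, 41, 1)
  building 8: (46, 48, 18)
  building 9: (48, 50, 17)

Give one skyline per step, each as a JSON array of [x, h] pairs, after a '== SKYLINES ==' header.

== SKYLINES ==
[[44,7],[48,0]]
[[44,7],[48,0]]
[[44,13],[46,7],[48,0]]
[[39,12],[42,0],[44,13],[46,7],[48,0]]
[[39,12],[42,0],[44,13],[46,7],[48,0]]
[[39,12],[42,20],[44,13],[46,7],[48,0]]
[[39,12],[42,20],[44,13],[46,7],[48,0]]
[[39,12],[42,20],[44,13],[46,18],[48,0]]
[[39,12],[42,20],[44,13],[46,18],[48,17],[50,0]]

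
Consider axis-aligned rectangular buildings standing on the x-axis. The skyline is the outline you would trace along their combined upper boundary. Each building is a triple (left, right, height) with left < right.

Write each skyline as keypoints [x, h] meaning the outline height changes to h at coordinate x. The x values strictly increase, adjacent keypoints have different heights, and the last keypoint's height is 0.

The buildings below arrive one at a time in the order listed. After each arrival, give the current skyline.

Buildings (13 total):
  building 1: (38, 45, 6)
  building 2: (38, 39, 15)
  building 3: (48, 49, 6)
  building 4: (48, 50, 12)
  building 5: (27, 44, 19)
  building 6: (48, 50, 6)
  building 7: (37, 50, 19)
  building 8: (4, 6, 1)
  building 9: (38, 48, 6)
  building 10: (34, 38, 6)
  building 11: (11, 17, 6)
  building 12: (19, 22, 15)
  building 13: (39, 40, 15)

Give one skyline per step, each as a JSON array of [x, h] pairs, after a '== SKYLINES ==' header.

== SKYLINES ==
[[38,6],[45,0]]
[[38,15],[39,6],[45,0]]
[[38,15],[39,6],[45,0],[48,6],[49,0]]
[[38,15],[39,6],[45,0],[48,12],[50,0]]
[[27,19],[44,6],[45,0],[48,12],[50,0]]
[[27,19],[44,6],[45,0],[48,12],[50,0]]
[[27,19],[50,0]]
[[4,1],[6,0],[27,19],[50,0]]
[[4,1],[6,0],[27,19],[50,0]]
[[4,1],[6,0],[27,19],[50,0]]
[[4,1],[6,0],[11,6],[17,0],[27,19],[50,0]]
[[4,1],[6,0],[11,6],[17,0],[19,15],[22,0],[27,19],[50,0]]
[[4,1],[6,0],[11,6],[17,0],[19,15],[22,0],[27,19],[50,0]]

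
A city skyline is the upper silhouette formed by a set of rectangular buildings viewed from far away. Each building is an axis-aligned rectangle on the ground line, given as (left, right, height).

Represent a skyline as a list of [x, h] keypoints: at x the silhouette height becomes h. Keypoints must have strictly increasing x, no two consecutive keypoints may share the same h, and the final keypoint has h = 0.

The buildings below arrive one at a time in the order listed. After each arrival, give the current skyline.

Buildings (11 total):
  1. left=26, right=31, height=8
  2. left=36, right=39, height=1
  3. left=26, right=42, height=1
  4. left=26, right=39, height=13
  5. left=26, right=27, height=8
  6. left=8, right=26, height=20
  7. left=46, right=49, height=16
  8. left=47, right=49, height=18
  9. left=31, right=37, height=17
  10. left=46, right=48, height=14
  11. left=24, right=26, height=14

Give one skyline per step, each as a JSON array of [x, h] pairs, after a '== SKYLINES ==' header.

== SKYLINES ==
[[26,8],[31,0]]
[[26,8],[31,0],[36,1],[39,0]]
[[26,8],[31,1],[42,0]]
[[26,13],[39,1],[42,0]]
[[26,13],[39,1],[42,0]]
[[8,20],[26,13],[39,1],[42,0]]
[[8,20],[26,13],[39,1],[42,0],[46,16],[49,0]]
[[8,20],[26,13],[39,1],[42,0],[46,16],[47,18],[49,0]]
[[8,20],[26,13],[31,17],[37,13],[39,1],[42,0],[46,16],[47,18],[49,0]]
[[8,20],[26,13],[31,17],[37,13],[39,1],[42,0],[46,16],[47,18],[49,0]]
[[8,20],[26,13],[31,17],[37,13],[39,1],[42,0],[46,16],[47,18],[49,0]]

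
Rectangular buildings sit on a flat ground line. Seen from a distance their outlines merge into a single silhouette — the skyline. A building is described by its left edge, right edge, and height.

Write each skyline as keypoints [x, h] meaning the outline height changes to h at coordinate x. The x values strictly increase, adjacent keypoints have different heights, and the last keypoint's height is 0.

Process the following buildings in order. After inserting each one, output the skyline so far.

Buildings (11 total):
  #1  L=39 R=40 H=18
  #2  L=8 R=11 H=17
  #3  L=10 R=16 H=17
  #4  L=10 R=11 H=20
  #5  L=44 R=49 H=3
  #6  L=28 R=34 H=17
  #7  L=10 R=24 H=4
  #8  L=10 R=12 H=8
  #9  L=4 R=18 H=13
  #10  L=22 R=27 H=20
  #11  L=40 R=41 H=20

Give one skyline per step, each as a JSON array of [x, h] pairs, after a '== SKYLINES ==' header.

== SKYLINES ==
[[39,18],[40,0]]
[[8,17],[11,0],[39,18],[40,0]]
[[8,17],[16,0],[39,18],[40,0]]
[[8,17],[10,20],[11,17],[16,0],[39,18],[40,0]]
[[8,17],[10,20],[11,17],[16,0],[39,18],[40,0],[44,3],[49,0]]
[[8,17],[10,20],[11,17],[16,0],[28,17],[34,0],[39,18],[40,0],[44,3],[49,0]]
[[8,17],[10,20],[11,17],[16,4],[24,0],[28,17],[34,0],[39,18],[40,0],[44,3],[49,0]]
[[8,17],[10,20],[11,17],[16,4],[24,0],[28,17],[34,0],[39,18],[40,0],[44,3],[49,0]]
[[4,13],[8,17],[10,20],[11,17],[16,13],[18,4],[24,0],[28,17],[34,0],[39,18],[40,0],[44,3],[49,0]]
[[4,13],[8,17],[10,20],[11,17],[16,13],[18,4],[22,20],[27,0],[28,17],[34,0],[39,18],[40,0],[44,3],[49,0]]
[[4,13],[8,17],[10,20],[11,17],[16,13],[18,4],[22,20],[27,0],[28,17],[34,0],[39,18],[40,20],[41,0],[44,3],[49,0]]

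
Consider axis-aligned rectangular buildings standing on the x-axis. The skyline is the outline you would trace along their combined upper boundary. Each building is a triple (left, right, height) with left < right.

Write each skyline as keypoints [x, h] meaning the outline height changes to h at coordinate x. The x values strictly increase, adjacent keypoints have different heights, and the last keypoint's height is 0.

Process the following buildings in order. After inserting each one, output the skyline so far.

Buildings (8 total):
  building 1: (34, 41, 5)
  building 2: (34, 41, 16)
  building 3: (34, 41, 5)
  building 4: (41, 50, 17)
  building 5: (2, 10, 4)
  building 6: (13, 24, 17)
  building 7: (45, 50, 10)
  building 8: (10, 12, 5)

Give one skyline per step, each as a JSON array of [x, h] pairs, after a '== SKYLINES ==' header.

== SKYLINES ==
[[34,5],[41,0]]
[[34,16],[41,0]]
[[34,16],[41,0]]
[[34,16],[41,17],[50,0]]
[[2,4],[10,0],[34,16],[41,17],[50,0]]
[[2,4],[10,0],[13,17],[24,0],[34,16],[41,17],[50,0]]
[[2,4],[10,0],[13,17],[24,0],[34,16],[41,17],[50,0]]
[[2,4],[10,5],[12,0],[13,17],[24,0],[34,16],[41,17],[50,0]]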